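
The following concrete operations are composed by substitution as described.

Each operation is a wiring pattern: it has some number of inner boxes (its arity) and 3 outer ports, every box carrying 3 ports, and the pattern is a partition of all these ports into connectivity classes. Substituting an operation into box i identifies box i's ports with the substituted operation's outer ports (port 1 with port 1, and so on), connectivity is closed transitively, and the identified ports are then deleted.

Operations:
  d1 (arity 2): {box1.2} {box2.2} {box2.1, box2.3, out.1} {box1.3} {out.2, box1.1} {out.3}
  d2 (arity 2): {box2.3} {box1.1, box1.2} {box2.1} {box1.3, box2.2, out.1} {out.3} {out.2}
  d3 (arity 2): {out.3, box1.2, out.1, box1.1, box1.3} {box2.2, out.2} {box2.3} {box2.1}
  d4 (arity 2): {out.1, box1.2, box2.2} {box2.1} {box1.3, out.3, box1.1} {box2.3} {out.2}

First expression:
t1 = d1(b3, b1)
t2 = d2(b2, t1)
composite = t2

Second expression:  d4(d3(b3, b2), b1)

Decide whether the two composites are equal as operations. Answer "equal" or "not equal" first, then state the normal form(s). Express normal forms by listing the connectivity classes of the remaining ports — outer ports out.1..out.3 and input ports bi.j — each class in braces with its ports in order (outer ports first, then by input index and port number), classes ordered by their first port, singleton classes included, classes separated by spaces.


not equal: they reduce to {out.1, b2.3, b3.1} {out.2} {out.3} {b1.1, b1.3} {b1.2} {b2.1, b2.2} {b3.2} {b3.3} and {out.1, b1.2, b2.2} {out.2} {out.3, b3.1, b3.2, b3.3} {b1.1} {b1.3} {b2.1} {b2.3}

Reducing the first expression gives {out.1, b2.3, b3.1} {out.2} {out.3} {b1.1, b1.3} {b1.2} {b2.1, b2.2} {b3.2} {b3.3}
Reducing the second expression gives {out.1, b1.2, b2.2} {out.2} {out.3, b3.1, b3.2, b3.3} {b1.1} {b1.3} {b2.1} {b2.3}
The forms do not match — not equal.


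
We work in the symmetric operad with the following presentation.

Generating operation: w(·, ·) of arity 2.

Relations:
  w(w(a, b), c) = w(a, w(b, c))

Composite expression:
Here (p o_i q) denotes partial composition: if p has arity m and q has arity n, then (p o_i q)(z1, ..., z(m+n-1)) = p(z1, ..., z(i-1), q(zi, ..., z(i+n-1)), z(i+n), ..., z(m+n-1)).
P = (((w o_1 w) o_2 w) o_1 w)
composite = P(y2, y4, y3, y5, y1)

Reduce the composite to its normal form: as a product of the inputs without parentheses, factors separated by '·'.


Every regrouping of w is equal, so read the y-inputs in written order.
w(y2, y4) spells out as y2 · y4
w(y3, y5) spells out as y3 · y5
w(w(y2, y4), w(y3, y5)) spells out as y2 · y4 · y3 · y5
w(w(w(y2, y4), w(y3, y5)), y1) spells out as y2 · y4 · y3 · y5 · y1

y2 · y4 · y3 · y5 · y1


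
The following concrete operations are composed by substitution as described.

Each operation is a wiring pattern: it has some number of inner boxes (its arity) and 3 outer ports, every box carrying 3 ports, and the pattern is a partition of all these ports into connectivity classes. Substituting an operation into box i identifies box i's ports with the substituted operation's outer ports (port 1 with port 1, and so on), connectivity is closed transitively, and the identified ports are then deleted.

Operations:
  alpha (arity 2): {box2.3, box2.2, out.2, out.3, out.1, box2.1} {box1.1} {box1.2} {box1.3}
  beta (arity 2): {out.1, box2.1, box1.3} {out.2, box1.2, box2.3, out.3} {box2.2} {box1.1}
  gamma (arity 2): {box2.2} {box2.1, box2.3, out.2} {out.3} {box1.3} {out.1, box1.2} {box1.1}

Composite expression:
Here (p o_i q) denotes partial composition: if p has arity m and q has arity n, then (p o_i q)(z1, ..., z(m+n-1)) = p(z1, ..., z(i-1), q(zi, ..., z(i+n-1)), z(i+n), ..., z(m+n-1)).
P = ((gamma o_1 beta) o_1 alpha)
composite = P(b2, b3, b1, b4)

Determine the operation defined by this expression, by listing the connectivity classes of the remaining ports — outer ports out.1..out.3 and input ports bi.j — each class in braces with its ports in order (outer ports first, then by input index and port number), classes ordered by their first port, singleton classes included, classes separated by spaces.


{out.1, b1.1, b1.3, b3.1, b3.2, b3.3} {out.2, b4.1, b4.3} {out.3} {b1.2} {b2.1} {b2.2} {b2.3} {b4.2}

Reachability decides: close wires over gamma-identified ports.
after alpha, the pattern on (b2, b3) reads {out.1, out.2, out.3, b3.1, b3.2, b3.3} {b2.1} {b2.2} {b2.3} (out.j = its outer ports)
after beta, the pattern on (b2, b3, b1) reads {out.1, out.2, out.3, b1.1, b1.3, b3.1, b3.2, b3.3} {b1.2} {b2.1} {b2.2} {b2.3} (out.j = its outer ports)
after gamma, the pattern on (b2, b3, b1, b4) reads {out.1, b1.1, b1.3, b3.1, b3.2, b3.3} {out.2, b4.1, b4.3} {out.3} {b1.2} {b2.1} {b2.2} {b2.3} {b4.2} (out.j = its outer ports)


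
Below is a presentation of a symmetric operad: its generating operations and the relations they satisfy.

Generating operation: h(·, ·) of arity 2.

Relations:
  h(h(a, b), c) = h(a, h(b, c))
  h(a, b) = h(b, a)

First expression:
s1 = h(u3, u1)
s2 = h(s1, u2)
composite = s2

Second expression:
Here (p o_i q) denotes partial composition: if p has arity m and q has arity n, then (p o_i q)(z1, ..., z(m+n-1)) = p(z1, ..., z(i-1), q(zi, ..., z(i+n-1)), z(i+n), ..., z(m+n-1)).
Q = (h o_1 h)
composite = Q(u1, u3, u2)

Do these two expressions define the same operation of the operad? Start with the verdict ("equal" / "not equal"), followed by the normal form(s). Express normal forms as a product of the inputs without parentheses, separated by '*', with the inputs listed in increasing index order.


equal — both sides give u1 * u2 * u3

The first expression, normalized: u1 * u2 * u3
The second expression, normalized: u1 * u2 * u3
The forms coincide; equal.


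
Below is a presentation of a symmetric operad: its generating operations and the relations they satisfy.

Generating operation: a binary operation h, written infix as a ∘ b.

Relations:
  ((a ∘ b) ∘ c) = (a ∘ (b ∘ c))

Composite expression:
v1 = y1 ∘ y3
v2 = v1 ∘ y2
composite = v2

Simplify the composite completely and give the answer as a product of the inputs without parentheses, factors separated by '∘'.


y1 ∘ y3 ∘ y2

Associativity of h dissolves the nesting; only the y-input order survives.
(y1 ∘ y3) collapses to y1 ∘ y3
((y1 ∘ y3) ∘ y2) collapses to y1 ∘ y3 ∘ y2


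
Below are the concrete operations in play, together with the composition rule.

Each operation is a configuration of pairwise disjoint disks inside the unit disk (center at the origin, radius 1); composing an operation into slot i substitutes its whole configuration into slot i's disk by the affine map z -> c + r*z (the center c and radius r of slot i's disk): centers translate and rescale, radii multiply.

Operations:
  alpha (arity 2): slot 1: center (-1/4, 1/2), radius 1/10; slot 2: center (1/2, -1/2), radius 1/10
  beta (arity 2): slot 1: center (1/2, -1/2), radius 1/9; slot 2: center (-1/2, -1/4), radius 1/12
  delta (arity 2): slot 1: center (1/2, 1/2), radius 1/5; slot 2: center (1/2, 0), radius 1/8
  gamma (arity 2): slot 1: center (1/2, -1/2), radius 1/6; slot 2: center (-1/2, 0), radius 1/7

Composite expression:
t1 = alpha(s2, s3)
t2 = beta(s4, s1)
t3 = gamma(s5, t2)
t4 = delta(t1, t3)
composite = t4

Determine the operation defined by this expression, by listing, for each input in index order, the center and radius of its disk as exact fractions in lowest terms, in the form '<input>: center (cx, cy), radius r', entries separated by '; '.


s1: center (3/7, -1/224), radius 1/672; s2: center (9/20, 3/5), radius 1/50; s3: center (3/5, 2/5), radius 1/50; s4: center (25/56, -1/112), radius 1/504; s5: center (9/16, -1/16), radius 1/48


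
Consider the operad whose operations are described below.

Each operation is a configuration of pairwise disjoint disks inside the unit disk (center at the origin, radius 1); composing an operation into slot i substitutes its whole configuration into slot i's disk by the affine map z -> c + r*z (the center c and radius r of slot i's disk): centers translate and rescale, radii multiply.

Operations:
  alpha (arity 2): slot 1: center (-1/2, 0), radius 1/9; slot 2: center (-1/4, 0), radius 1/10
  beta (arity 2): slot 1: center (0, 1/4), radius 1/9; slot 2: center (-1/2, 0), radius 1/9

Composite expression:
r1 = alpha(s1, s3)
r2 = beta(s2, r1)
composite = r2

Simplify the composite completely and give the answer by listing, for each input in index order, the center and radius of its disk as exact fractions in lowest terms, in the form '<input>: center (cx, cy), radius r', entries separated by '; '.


s1: center (-5/9, 0), radius 1/81; s2: center (0, 1/4), radius 1/9; s3: center (-19/36, 0), radius 1/90


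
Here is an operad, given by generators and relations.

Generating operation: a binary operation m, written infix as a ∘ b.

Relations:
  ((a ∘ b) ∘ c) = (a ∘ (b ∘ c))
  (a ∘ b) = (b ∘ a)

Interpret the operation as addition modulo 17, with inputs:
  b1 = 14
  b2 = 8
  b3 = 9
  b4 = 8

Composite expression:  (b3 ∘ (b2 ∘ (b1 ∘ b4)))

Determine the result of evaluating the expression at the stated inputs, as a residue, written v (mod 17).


5 (mod 17)


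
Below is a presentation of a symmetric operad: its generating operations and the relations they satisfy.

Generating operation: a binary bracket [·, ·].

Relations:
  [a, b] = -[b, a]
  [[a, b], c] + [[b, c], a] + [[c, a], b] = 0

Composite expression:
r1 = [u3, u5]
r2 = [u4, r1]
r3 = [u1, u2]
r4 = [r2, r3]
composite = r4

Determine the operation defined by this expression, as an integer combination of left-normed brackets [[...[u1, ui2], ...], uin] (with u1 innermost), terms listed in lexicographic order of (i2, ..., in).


[[[[u1, u2], u3], u5], u4] - [[[[u1, u2], u4], u3], u5] + [[[[u1, u2], u4], u5], u3] - [[[[u1, u2], u5], u3], u4]

Antisymmetry and Jacobi reduce to u1-anchored left-normed brackets.
Composite bracket: [[u4, [u3, u5]], [u1, u2]]
Under [a, b] = ab - ba we get 16 signed associative words (2^4 = 16).
Collect the words opening with u1:
  u1u2u3u5u4 (sign +1) contributes +[[[[u1, u2], u3], u5], u4]
  u1u2u4u3u5 (sign -1) contributes -[[[[u1, u2], u4], u3], u5]
  u1u2u4u5u3 (sign +1) contributes +[[[[u1, u2], u4], u5], u3]
  u1u2u5u3u4 (sign -1) contributes -[[[[u1, u2], u5], u3], u4]


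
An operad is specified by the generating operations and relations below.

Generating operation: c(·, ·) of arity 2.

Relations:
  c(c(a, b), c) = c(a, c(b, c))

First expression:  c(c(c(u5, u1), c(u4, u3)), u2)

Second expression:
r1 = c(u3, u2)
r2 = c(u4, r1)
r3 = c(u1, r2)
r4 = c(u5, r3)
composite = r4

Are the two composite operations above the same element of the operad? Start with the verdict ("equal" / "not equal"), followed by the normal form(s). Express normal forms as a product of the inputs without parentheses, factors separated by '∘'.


equal — both sides give u5 ∘ u1 ∘ u4 ∘ u3 ∘ u2


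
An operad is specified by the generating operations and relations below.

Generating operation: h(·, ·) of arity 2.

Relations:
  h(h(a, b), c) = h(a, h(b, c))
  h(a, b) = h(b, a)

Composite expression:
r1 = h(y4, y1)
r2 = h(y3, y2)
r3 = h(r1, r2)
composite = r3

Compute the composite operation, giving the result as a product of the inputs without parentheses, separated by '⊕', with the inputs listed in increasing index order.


y1 ⊕ y2 ⊕ y3 ⊕ y4

Reordering under h is free, so list the y-inputs canonically.
h(y4, y1) collapses to y4 ⊕ y1
h(y3, y2) collapses to y3 ⊕ y2
h(h(y4, y1), h(y3, y2)) collapses to y4 ⊕ y1 ⊕ y3 ⊕ y2
commutativity sorts the factors: y1 ⊕ y2 ⊕ y3 ⊕ y4


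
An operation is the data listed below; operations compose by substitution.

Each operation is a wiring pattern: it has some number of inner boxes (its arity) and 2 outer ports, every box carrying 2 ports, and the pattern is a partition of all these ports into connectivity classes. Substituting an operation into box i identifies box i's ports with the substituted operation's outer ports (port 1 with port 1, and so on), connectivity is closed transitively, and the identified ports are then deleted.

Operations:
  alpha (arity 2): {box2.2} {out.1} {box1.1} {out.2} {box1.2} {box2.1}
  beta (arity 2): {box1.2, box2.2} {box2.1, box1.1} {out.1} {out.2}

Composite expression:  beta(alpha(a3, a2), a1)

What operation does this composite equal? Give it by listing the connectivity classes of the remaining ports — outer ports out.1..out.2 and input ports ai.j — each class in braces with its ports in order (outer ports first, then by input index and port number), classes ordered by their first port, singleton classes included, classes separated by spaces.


{out.1} {out.2} {a1.1} {a1.2} {a2.1} {a2.2} {a3.1} {a3.2}


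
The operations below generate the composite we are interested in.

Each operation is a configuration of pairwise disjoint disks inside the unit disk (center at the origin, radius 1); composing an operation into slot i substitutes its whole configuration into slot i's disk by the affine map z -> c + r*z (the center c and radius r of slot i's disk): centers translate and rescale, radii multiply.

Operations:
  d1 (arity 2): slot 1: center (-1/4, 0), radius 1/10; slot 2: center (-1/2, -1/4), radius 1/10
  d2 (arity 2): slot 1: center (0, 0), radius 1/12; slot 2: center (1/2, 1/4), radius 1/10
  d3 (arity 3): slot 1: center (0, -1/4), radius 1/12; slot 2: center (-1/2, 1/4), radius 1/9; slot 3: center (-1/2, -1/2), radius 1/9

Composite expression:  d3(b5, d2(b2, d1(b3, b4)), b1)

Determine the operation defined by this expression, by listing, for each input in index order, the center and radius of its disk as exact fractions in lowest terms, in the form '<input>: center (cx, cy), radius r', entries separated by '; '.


b1: center (-1/2, -1/2), radius 1/9; b2: center (-1/2, 1/4), radius 1/108; b3: center (-161/360, 5/18), radius 1/900; b4: center (-9/20, 11/40), radius 1/900; b5: center (0, -1/4), radius 1/12

Follow each b-input down from d3: c' goes to c + r*c', radius to r*r'.
input b5: composing its 1 substitution step yields center (0, -1/4), radius 1/12
input b2: composing its 2 substitution steps yields center (-1/2, 1/4), radius 1/108
input b3: composing its 3 substitution steps yields center (-161/360, 5/18), radius 1/900
input b4: composing its 3 substitution steps yields center (-9/20, 11/40), radius 1/900
input b1: composing its 1 substitution step yields center (-1/2, -1/2), radius 1/9


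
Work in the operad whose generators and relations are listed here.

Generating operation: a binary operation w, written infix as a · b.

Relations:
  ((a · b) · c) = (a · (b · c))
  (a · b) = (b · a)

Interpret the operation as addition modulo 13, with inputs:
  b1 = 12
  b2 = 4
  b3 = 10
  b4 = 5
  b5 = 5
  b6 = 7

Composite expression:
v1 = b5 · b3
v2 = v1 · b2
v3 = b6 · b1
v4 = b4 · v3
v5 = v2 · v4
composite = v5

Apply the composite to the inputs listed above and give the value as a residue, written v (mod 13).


4 (mod 13)

(b5 · b3) = 2
((b5 · b3) · b2) = 6
(b6 · b1) = 6
(b4 · (b6 · b1)) = 11
(((b5 · b3) · b2) · (b4 · (b6 · b1))) = 4


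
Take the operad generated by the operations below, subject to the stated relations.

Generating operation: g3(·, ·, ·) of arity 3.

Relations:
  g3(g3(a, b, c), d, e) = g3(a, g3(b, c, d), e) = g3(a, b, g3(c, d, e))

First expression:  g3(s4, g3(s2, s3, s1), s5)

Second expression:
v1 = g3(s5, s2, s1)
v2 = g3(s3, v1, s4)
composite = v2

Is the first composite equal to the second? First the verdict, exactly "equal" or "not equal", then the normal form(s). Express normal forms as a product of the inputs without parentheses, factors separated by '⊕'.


not equal; the first gives s4 ⊕ s2 ⊕ s3 ⊕ s1 ⊕ s5 and the second s3 ⊕ s5 ⊕ s2 ⊕ s1 ⊕ s4

The first expression, normalized: s4 ⊕ s2 ⊕ s3 ⊕ s1 ⊕ s5
The second expression, normalized: s3 ⊕ s5 ⊕ s2 ⊕ s1 ⊕ s4
No match — not equal.


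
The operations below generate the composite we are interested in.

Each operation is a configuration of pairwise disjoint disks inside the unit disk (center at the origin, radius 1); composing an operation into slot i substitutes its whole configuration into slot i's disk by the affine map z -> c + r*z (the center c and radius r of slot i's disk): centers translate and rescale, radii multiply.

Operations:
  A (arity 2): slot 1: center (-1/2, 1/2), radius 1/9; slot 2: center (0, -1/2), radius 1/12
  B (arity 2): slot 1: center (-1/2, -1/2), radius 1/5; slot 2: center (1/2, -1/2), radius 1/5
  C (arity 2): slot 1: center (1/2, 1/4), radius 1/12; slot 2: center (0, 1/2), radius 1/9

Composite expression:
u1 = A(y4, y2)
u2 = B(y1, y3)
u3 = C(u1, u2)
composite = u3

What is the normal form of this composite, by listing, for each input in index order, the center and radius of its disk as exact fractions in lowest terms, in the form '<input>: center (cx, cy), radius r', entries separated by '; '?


Affine substitution under C: radii multiply and y-centers shift.
for y4, the 2-step affine chain lands on center (11/24, 7/24), radius 1/108
for y2, the 2-step affine chain lands on center (1/2, 5/24), radius 1/144
for y1, the 2-step affine chain lands on center (-1/18, 4/9), radius 1/45
for y3, the 2-step affine chain lands on center (1/18, 4/9), radius 1/45

y1: center (-1/18, 4/9), radius 1/45; y2: center (1/2, 5/24), radius 1/144; y3: center (1/18, 4/9), radius 1/45; y4: center (11/24, 7/24), radius 1/108


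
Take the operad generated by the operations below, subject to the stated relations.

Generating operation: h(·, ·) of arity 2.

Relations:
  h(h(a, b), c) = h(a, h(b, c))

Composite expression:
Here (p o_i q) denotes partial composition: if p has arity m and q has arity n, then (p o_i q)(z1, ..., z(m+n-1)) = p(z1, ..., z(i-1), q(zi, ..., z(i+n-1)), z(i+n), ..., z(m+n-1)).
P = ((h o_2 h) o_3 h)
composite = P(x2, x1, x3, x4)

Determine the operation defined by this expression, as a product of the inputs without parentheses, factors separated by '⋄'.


Every regrouping of h is equal, so read the x-inputs in written order.
h(x3, x4) spells out as x3 ⋄ x4
h(x1, h(x3, x4)) spells out as x1 ⋄ x3 ⋄ x4
h(x2, h(x1, h(x3, x4))) spells out as x2 ⋄ x1 ⋄ x3 ⋄ x4

x2 ⋄ x1 ⋄ x3 ⋄ x4


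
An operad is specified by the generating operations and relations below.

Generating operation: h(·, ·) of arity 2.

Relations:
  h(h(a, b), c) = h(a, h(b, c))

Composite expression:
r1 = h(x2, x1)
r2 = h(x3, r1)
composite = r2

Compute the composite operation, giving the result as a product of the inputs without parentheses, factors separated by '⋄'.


x3 ⋄ x2 ⋄ x1

Associativity of h dissolves the nesting; only the x-input order survives.
h(x2, x1) linearizes to x2 ⋄ x1
h(x3, h(x2, x1)) linearizes to x3 ⋄ x2 ⋄ x1


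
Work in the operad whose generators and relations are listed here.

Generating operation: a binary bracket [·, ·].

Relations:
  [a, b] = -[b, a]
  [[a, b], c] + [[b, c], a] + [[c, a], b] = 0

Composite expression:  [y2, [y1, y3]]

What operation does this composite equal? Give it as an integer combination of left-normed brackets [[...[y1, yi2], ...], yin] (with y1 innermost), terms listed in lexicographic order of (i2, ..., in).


-[[y1, y3], y2]

Expand each bracket as ab - ba; the y1-initial words give the coefficients.
Composite bracket: [y2, [y1, y3]]
Applying ab - ba throughout gives 4 signed words (2^2 = 4).
The y1-initial words carry the normal form:
  the word y1y3y2 carries sign -1 and contributes -[[y1, y3], y2]


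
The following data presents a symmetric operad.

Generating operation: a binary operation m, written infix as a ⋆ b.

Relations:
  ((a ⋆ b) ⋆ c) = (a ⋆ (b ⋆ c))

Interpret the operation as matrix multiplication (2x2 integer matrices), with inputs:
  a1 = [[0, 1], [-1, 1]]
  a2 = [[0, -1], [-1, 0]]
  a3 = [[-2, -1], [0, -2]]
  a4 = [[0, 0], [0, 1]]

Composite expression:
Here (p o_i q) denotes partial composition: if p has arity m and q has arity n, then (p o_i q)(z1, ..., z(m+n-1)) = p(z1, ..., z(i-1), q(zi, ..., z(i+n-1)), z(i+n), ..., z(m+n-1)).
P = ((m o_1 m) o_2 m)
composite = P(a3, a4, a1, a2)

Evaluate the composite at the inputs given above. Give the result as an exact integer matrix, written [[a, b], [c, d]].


[[1, -1], [2, -2]]

(a4 ⋆ a1) = [[0, 0], [-1, 1]]
(a3 ⋆ (a4 ⋆ a1)) = [[1, -1], [2, -2]]
((a3 ⋆ (a4 ⋆ a1)) ⋆ a2) = [[1, -1], [2, -2]]


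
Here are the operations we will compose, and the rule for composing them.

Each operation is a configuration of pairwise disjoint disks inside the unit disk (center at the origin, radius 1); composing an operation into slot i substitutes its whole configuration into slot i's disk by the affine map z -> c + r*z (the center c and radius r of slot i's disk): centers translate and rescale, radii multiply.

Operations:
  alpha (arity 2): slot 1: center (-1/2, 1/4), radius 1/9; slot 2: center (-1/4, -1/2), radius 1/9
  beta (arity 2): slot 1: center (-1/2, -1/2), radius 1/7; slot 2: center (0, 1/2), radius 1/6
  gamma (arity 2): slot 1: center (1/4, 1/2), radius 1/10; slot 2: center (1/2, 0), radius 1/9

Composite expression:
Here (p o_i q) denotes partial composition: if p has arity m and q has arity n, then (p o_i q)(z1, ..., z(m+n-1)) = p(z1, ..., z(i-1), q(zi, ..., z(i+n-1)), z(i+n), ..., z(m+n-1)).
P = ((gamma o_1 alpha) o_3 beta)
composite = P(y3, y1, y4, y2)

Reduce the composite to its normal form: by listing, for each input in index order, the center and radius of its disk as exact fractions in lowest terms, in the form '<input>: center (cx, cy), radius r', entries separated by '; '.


Nesting under gamma composes maps z -> c + r*z down each y-path.
for y3, the 2-step affine chain lands on center (1/5, 21/40), radius 1/90
for y1, the 2-step affine chain lands on center (9/40, 9/20), radius 1/90
for y4, the 2-step affine chain lands on center (4/9, -1/18), radius 1/63
for y2, the 2-step affine chain lands on center (1/2, 1/18), radius 1/54

y1: center (9/40, 9/20), radius 1/90; y2: center (1/2, 1/18), radius 1/54; y3: center (1/5, 21/40), radius 1/90; y4: center (4/9, -1/18), radius 1/63


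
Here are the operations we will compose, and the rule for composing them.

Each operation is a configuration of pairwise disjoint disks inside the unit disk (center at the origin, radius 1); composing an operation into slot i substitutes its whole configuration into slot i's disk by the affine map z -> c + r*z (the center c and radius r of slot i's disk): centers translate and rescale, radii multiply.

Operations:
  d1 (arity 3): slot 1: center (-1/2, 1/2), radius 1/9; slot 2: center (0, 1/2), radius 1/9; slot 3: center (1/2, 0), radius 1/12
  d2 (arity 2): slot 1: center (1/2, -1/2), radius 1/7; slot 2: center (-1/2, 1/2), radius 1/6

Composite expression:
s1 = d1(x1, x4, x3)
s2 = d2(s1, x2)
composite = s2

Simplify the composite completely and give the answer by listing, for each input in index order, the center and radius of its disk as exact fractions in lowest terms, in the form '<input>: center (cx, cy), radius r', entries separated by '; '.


x1: center (3/7, -3/7), radius 1/63; x2: center (-1/2, 1/2), radius 1/6; x3: center (4/7, -1/2), radius 1/84; x4: center (1/2, -3/7), radius 1/63


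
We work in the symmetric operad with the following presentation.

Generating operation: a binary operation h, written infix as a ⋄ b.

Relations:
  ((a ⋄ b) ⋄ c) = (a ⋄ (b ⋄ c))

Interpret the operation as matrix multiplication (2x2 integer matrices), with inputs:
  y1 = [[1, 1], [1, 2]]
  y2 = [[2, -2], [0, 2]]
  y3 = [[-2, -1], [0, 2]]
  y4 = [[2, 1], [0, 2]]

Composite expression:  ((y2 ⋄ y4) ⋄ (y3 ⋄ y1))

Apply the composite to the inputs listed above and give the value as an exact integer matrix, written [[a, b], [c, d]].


[[-16, -24], [8, 16]]

(y2 ⋄ y4) = [[4, -2], [0, 4]]
(y3 ⋄ y1) = [[-3, -4], [2, 4]]
((y2 ⋄ y4) ⋄ (y3 ⋄ y1)) = [[-16, -24], [8, 16]]


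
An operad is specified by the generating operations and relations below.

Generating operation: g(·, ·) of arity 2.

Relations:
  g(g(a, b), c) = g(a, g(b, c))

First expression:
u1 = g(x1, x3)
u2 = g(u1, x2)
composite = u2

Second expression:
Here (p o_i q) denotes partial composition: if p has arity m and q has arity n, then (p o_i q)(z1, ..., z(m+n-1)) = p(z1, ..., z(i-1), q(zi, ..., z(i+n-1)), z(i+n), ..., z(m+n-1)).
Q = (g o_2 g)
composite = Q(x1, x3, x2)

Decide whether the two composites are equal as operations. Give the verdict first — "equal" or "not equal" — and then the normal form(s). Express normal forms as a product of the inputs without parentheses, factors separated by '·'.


The first composite normalizes to x1 · x3 · x2
The second composite normalizes to x1 · x3 · x2
The normal forms match — equal.

equal — both sides give x1 · x3 · x2


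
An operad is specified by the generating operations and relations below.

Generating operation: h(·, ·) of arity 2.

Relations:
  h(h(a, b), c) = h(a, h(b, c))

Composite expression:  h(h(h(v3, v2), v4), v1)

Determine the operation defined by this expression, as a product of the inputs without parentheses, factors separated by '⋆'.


All parenthesizations of h agree; list the v-inputs left to right.
h(v3, v2) reduces to v3 ⋆ v2
h(h(v3, v2), v4) reduces to v3 ⋆ v2 ⋆ v4
h(h(h(v3, v2), v4), v1) reduces to v3 ⋆ v2 ⋆ v4 ⋆ v1

v3 ⋆ v2 ⋆ v4 ⋆ v1


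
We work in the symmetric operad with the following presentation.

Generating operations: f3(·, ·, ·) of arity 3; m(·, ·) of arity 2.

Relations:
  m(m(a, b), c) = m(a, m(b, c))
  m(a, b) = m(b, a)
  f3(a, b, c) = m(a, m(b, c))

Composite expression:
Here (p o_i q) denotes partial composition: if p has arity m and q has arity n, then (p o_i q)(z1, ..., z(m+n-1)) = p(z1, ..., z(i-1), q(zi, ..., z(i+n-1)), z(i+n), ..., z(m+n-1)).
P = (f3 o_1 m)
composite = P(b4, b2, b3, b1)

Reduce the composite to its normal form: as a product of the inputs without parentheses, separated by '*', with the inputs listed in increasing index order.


b1 * b2 * b3 * b4

Reordering under f3 is free, so list the b-inputs canonically.
m(b4, b2) collapses to b4 * b2
f3(m(b4, b2), b3, b1) collapses to b4 * b2 * b3 * b1
rearranged into index order: b1 * b2 * b3 * b4


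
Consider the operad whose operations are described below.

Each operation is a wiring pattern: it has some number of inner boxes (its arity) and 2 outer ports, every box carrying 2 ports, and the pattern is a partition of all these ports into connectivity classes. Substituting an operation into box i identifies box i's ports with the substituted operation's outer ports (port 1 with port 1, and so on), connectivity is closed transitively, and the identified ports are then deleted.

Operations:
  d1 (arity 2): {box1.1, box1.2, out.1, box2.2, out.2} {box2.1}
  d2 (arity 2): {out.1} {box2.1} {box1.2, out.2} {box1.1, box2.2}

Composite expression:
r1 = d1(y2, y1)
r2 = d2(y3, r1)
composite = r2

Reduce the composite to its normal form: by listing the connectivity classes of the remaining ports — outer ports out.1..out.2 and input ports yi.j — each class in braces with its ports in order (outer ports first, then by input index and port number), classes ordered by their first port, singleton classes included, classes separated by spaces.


{out.1} {out.2, y3.2} {y1.1} {y1.2, y2.1, y2.2, y3.1}

After gluing at d2, chains via deleted ports link the y-ports.
d1 over (y2, y1) gives {out.1, out.2, y1.2, y2.1, y2.2} {y1.1}, out.j being that stage's outer ports
d2 over (y3, y2, y1) gives {out.1} {out.2, y3.2} {y1.1} {y1.2, y2.1, y2.2, y3.1}, out.j being that stage's outer ports


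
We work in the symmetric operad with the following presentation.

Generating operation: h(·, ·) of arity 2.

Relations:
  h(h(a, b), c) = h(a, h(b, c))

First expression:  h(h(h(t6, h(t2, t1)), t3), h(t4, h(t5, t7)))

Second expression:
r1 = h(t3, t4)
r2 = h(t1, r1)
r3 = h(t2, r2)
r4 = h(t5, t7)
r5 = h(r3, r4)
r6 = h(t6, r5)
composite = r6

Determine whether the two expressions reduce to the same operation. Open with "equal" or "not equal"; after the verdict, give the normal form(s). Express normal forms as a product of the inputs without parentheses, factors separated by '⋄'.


In normal form, the first expression is t6 ⋄ t2 ⋄ t1 ⋄ t3 ⋄ t4 ⋄ t5 ⋄ t7
In normal form, the second expression is t6 ⋄ t2 ⋄ t1 ⋄ t3 ⋄ t4 ⋄ t5 ⋄ t7
One common form — equal.

equal; both compose to t6 ⋄ t2 ⋄ t1 ⋄ t3 ⋄ t4 ⋄ t5 ⋄ t7


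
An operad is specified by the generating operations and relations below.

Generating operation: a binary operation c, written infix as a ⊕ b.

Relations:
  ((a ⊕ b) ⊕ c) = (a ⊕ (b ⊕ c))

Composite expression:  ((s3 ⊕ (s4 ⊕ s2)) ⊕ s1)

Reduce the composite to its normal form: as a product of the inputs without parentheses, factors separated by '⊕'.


s3 ⊕ s4 ⊕ s2 ⊕ s1

Every regrouping of c is equal, so read the s-inputs in written order.
(s4 ⊕ s2) spells out as s4 ⊕ s2
(s3 ⊕ (s4 ⊕ s2)) spells out as s3 ⊕ s4 ⊕ s2
((s3 ⊕ (s4 ⊕ s2)) ⊕ s1) spells out as s3 ⊕ s4 ⊕ s2 ⊕ s1


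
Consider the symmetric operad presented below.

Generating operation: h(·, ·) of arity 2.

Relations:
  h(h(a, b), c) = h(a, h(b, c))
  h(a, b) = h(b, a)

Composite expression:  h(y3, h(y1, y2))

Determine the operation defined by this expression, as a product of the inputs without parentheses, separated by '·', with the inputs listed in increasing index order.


y1 · y2 · y3

Key point: h commutes, so take the y-inputs in any fixed order.
h(y1, y2) linearizes to y1 · y2
h(y3, h(y1, y2)) linearizes to y3 · y1 · y2
the factors in increasing index order: y1 · y2 · y3


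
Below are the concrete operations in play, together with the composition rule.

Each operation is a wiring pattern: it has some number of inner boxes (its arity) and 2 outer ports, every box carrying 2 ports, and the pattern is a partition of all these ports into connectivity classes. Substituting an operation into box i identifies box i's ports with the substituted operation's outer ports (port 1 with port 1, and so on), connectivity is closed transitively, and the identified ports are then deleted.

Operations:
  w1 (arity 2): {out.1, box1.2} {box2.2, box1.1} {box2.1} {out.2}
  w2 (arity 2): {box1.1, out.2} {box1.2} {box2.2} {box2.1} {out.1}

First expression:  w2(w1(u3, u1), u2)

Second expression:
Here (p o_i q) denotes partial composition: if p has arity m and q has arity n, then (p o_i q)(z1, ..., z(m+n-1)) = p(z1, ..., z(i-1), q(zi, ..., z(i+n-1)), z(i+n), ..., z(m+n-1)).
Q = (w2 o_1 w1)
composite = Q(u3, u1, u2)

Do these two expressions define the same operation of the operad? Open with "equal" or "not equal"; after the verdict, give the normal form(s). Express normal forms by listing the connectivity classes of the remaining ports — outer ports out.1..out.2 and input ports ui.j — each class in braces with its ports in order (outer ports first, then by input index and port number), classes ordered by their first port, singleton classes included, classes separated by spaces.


The first expression, normalized: {out.1} {out.2, u3.2} {u1.1} {u1.2, u3.1} {u2.1} {u2.2}
The second expression, normalized: {out.1} {out.2, u3.2} {u1.1} {u1.2, u3.1} {u2.1} {u2.2}
Identical normal forms: equal.

equal; both compose to {out.1} {out.2, u3.2} {u1.1} {u1.2, u3.1} {u2.1} {u2.2}


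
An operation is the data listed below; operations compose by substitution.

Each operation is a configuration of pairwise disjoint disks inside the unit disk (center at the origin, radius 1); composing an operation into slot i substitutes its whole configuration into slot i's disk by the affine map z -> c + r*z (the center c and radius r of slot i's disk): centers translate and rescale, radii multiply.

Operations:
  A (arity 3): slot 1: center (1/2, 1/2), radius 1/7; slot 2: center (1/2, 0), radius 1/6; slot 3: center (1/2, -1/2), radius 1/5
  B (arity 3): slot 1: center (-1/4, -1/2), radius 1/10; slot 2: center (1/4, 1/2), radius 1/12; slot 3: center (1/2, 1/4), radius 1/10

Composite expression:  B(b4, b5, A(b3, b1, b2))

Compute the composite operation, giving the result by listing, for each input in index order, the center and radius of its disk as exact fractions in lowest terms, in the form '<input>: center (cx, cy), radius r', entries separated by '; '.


Affine substitution under B: radii multiply and b-centers shift.
b4: after 1 affine step, its disk has center (-1/4, -1/2), radius 1/10
b5: after 1 affine step, its disk has center (1/4, 1/2), radius 1/12
b3: after 2 affine steps, its disk has center (11/20, 3/10), radius 1/70
b1: after 2 affine steps, its disk has center (11/20, 1/4), radius 1/60
b2: after 2 affine steps, its disk has center (11/20, 1/5), radius 1/50

b1: center (11/20, 1/4), radius 1/60; b2: center (11/20, 1/5), radius 1/50; b3: center (11/20, 3/10), radius 1/70; b4: center (-1/4, -1/2), radius 1/10; b5: center (1/4, 1/2), radius 1/12


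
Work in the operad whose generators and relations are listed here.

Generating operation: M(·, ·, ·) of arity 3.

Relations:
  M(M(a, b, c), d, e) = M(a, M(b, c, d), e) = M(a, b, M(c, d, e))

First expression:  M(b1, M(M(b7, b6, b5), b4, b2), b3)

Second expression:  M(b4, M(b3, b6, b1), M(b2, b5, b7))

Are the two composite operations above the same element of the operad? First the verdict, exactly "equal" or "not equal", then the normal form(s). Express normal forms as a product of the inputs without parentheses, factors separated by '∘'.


Normal form of the first expression: b1 ∘ b7 ∘ b6 ∘ b5 ∘ b4 ∘ b2 ∘ b3
Normal form of the second expression: b4 ∘ b3 ∘ b6 ∘ b1 ∘ b2 ∘ b5 ∘ b7
They disagree, so not equal.

not equal — first b1 ∘ b7 ∘ b6 ∘ b5 ∘ b4 ∘ b2 ∘ b3, second b4 ∘ b3 ∘ b6 ∘ b1 ∘ b2 ∘ b5 ∘ b7


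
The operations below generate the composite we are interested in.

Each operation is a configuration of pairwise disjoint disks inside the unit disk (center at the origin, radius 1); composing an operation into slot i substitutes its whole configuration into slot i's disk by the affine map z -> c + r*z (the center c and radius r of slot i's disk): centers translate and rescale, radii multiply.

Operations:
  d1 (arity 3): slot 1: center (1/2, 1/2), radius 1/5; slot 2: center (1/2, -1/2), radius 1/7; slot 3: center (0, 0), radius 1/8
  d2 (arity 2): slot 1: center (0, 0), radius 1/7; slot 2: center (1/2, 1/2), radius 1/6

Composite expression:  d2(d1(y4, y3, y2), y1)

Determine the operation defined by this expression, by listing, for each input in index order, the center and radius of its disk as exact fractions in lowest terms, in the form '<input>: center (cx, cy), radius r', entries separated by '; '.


Each y-disk chains the slot maps above it in d2; radii multiply.
y4: after 2 affine steps, its disk has center (1/14, 1/14), radius 1/35
y3: after 2 affine steps, its disk has center (1/14, -1/14), radius 1/49
y2: after 2 affine steps, its disk has center (0, 0), radius 1/56
y1: after 1 affine step, its disk has center (1/2, 1/2), radius 1/6

y1: center (1/2, 1/2), radius 1/6; y2: center (0, 0), radius 1/56; y3: center (1/14, -1/14), radius 1/49; y4: center (1/14, 1/14), radius 1/35


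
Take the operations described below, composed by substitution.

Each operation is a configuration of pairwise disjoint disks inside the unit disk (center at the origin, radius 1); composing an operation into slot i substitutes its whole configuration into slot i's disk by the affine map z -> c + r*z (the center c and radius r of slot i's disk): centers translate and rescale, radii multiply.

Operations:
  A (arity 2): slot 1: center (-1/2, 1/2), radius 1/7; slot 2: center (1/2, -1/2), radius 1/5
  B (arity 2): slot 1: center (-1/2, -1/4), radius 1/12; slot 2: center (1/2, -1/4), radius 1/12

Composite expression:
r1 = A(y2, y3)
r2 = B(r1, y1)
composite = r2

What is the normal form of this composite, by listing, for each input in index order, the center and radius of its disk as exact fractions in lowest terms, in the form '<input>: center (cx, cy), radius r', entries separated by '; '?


y1: center (1/2, -1/4), radius 1/12; y2: center (-13/24, -5/24), radius 1/84; y3: center (-11/24, -7/24), radius 1/60

Follow each y-input down from B: c' goes to c + r*c', radius to r*r'.
for y2, the 2-step affine chain lands on center (-13/24, -5/24), radius 1/84
for y3, the 2-step affine chain lands on center (-11/24, -7/24), radius 1/60
for y1, the 1-step affine chain lands on center (1/2, -1/4), radius 1/12


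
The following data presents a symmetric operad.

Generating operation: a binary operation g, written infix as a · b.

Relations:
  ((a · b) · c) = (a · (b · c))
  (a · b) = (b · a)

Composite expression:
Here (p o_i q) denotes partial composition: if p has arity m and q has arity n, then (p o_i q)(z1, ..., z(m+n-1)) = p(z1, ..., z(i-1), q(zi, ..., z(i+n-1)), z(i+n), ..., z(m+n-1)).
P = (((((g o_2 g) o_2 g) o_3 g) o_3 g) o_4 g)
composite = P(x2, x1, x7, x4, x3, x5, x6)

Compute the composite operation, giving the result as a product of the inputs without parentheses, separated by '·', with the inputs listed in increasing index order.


Reordering under g is free, so list the x-inputs canonically.
(x4 · x3) spells out as x4 · x3
(x7 · (x4 · x3)) spells out as x7 · x4 · x3
((x7 · (x4 · x3)) · x5) spells out as x7 · x4 · x3 · x5
(x1 · ((x7 · (x4 · x3)) · x5)) spells out as x1 · x7 · x4 · x3 · x5
((x1 · ((x7 · (x4 · x3)) · x5)) · x6) spells out as x1 · x7 · x4 · x3 · x5 · x6
(x2 · ((x1 · ((x7 · (x4 · x3)) · x5)) · x6)) spells out as x2 · x1 · x7 · x4 · x3 · x5 · x6
reordering the factors by index: x1 · x2 · x3 · x4 · x5 · x6 · x7

x1 · x2 · x3 · x4 · x5 · x6 · x7


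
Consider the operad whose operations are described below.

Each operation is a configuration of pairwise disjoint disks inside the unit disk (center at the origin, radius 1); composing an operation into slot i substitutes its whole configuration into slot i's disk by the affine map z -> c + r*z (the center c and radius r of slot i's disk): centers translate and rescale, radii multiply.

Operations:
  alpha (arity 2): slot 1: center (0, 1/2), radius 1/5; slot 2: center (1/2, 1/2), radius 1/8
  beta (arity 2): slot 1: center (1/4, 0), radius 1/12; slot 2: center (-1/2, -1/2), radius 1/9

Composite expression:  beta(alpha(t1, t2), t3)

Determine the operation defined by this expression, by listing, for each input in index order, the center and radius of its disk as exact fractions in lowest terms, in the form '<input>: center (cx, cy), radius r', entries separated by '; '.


t1: center (1/4, 1/24), radius 1/60; t2: center (7/24, 1/24), radius 1/96; t3: center (-1/2, -1/2), radius 1/9

Each t-disk chains the slot maps above it in beta; radii multiply.
t1: after 2 affine steps, its disk has center (1/4, 1/24), radius 1/60
t2: after 2 affine steps, its disk has center (7/24, 1/24), radius 1/96
t3: after 1 affine step, its disk has center (-1/2, -1/2), radius 1/9


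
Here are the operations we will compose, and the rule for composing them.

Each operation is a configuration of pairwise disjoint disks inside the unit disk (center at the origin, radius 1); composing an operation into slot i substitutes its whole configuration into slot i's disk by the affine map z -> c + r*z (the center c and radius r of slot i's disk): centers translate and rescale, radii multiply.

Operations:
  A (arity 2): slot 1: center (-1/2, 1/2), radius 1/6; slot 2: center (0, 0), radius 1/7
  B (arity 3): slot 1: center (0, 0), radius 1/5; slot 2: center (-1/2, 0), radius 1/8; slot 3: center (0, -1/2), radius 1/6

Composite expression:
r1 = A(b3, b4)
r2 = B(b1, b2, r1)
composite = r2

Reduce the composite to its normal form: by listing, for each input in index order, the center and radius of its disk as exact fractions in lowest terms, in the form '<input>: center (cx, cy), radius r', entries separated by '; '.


b1: center (0, 0), radius 1/5; b2: center (-1/2, 0), radius 1/8; b3: center (-1/12, -5/12), radius 1/36; b4: center (0, -1/2), radius 1/42

Affine substitution under B: radii multiply and b-centers shift.
for b1, the 1-step affine chain lands on center (0, 0), radius 1/5
for b2, the 1-step affine chain lands on center (-1/2, 0), radius 1/8
for b3, the 2-step affine chain lands on center (-1/12, -5/12), radius 1/36
for b4, the 2-step affine chain lands on center (0, -1/2), radius 1/42
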